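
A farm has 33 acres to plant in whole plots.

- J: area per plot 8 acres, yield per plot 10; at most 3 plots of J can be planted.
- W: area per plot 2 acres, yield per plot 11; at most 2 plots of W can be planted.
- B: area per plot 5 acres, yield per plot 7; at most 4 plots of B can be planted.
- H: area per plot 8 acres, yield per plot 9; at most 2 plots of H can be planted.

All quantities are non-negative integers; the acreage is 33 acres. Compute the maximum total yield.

60

W has the best ratio (11/2); taking only W gives at most 2×11 = 22 (stopped by the supply cap of 2).
Mixing does better — 1×J, 2×W, and 4×B: area 32 ≤ 33, yield 1·10 + 2·11 + 4·7 = 60.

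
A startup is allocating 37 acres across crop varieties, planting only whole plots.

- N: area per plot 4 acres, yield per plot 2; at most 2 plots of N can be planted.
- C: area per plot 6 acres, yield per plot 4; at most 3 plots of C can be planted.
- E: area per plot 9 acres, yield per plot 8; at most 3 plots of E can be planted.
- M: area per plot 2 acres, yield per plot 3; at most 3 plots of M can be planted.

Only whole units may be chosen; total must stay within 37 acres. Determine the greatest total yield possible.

M has the best ratio (3/2); taking only M gives at most 3×3 = 9 (stopped by the supply cap of 3).
Mixing does better — 1×N, 3×E, and 3×M: area 37 ≤ 37, yield 1·2 + 3·8 + 3·3 = 35.

35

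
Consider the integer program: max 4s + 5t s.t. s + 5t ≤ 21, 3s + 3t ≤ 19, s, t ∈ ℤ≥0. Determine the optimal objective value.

27

The continuous relaxation peaks at (2.67, 3.67) with value 29.00; rounding to a feasible lattice point costs some objective.
(s,t)=(3,3) is feasible, giving 27.
(s,t)=(4,2) is feasible, giving 26.
(s,t)=(1,4) is feasible, giving 24.
The best lattice point is (3,3), giving 27.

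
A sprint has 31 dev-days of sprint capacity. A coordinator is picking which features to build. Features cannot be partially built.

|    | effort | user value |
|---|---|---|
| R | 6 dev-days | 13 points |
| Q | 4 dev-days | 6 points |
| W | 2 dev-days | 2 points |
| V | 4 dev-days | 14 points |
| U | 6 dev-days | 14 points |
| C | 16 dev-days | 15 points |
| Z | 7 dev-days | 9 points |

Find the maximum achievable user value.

Allowing fractional choices, the relaxed optimum would be about 59.9, but features are indivisible.
R + Q + W + V + U + Z: effort 6 + 4 + 2 + 4 + 6 + 7 = 29 ≤ 31, user value 13 + 6 + 2 + 14 + 14 + 9 = 58.
R + Q + V + U + Z: effort 6 + 4 + 4 + 6 + 7 = 27 ≤ 31, user value 13 + 6 + 14 + 14 + 9 = 56.
R + W + V + U + Z: effort 6 + 2 + 4 + 6 + 7 = 25 ≤ 31, user value 13 + 2 + 14 + 14 + 9 = 52.
Best is R, Q, W, V, U, and Z with total user value 58.

58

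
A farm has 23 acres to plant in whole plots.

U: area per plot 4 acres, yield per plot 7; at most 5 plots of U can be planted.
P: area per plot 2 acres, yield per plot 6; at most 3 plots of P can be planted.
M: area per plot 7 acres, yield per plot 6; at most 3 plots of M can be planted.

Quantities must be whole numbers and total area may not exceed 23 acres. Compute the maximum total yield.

Take 4×U and 3×P: area 22 ≤ 23, yield 4·7 + 3·6 = 46.
P has the best ratio (6/2) and is taken to its limit of 3; remaining capacity is filled optimally with the others.

46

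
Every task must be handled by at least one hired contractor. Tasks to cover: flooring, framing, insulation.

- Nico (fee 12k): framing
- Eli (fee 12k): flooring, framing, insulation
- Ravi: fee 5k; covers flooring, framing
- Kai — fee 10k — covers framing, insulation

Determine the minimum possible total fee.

12

The greedy cost-per-new-task heuristic would pick Ravi and Kai for 15, but a cheaper cover exists.
Eli alone covers flooring, framing, insulation — every task.
Total fee: 12.
No cover costs less than 12.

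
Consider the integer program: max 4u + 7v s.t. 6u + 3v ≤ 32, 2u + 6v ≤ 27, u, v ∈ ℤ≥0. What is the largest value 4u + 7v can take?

The continuous relaxation peaks at (3.7, 3.27) with value 37.67; rounding to a feasible lattice point costs some objective.
(u,v)=(3,3): 6·3+3·3=27≤32, 2·3+6·3=24≤27, objective 33.
(u,v)=(4,2): 6·4+3·2=30≤32, 2·4+6·2=20≤27, objective 30.
(u,v)=(2,3): 6·2+3·3=21≤32, 2·2+6·3=22≤27, objective 29.
Maximum is 33 at (u,v)=(3,3).

33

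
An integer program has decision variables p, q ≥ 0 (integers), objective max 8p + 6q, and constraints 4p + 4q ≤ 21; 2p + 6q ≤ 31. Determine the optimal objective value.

The continuous relaxation peaks at (5.25, 0) with value 42.00; rounding to a feasible lattice point costs some objective.
(p,q)=(5,0): 4·5+4·0=20≤21, 2·5+6·0=10≤31, objective 40.
(p,q)=(4,1): 4·4+4·1=20≤21, 2·4+6·1=14≤31, objective 38.
(p,q)=(4,0): 4·4+4·0=16≤21, 2·4+6·0=8≤31, objective 32.
Maximum is 40 at (p,q)=(5,0).

40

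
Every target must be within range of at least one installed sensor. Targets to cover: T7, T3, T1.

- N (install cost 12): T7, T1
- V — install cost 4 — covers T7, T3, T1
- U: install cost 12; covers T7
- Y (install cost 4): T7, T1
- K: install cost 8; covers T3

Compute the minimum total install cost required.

4

This is an integer covering problem.
V alone covers T7, T3, T1 — every target.
Total install cost: 4.
No cover costs less than 4.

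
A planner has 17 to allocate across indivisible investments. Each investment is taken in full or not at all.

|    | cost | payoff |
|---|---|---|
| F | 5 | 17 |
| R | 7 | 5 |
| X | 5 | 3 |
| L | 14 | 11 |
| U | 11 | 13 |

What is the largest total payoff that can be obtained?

30

Take F and U: cost 5 + 11 = 16 ≤ 17, payoff 17 + 13 = 30.
No other feasible combination does better.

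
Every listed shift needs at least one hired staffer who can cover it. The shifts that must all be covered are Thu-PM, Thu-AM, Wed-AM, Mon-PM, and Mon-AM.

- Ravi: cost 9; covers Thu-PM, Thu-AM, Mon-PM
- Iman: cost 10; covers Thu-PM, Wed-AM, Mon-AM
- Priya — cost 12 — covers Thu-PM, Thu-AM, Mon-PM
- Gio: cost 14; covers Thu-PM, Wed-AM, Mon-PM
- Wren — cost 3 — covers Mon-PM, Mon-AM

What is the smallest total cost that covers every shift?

19

The greedy cost-per-new-shift heuristic would pick Wren, Ravi, and Iman for 22, but a cheaper cover exists.
Choose Ravi and Iman: together they cover Thu-PM, Thu-AM, Wed-AM, Mon-PM, Mon-AM — every shift.
Total cost: 9 + 10 = 19.
No cover costs less than 19.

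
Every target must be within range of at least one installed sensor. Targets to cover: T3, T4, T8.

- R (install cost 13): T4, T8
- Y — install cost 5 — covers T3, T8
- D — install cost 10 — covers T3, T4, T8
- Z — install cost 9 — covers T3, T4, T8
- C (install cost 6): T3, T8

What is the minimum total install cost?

The greedy cost-per-new-target heuristic would pick Y and Z for 14, but a cheaper cover exists.
Z alone covers T3, T4, T8 — every target.
Total install cost: 9.
No cover costs less than 9.

9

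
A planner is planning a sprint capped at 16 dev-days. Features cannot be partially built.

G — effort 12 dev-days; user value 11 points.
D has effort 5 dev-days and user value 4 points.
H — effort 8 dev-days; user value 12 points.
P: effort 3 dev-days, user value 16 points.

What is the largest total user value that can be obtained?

Take D, H, and P: effort 5 + 8 + 3 = 16 ≤ 16, user value 4 + 12 + 16 = 32.
No other feasible combination does better.

32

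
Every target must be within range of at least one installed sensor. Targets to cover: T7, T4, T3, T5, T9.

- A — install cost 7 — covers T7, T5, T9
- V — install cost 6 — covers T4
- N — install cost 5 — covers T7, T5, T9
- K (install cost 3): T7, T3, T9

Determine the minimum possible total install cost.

14

Choose V, N, and K: together they cover T7, T4, T3, T5, T9 — every target.
Total install cost: 6 + 5 + 3 = 14.
No cover costs less than 14.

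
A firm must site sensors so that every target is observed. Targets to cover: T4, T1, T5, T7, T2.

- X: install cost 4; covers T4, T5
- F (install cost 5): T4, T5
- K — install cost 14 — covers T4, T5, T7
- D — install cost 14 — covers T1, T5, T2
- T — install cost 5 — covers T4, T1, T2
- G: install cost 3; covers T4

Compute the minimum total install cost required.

19

The greedy cost-per-new-target heuristic would pick T, X, and K for 23, but a cheaper cover exists.
Choose K and T: together they cover T4, T1, T5, T7, T2 — every target.
Total install cost: 14 + 5 = 19.
No cover costs less than 19.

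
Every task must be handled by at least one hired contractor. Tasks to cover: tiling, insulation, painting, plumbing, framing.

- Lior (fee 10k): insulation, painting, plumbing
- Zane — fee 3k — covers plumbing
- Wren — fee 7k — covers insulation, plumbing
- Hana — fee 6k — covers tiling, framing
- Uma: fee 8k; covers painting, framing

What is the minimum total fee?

The greedy cost-per-new-task heuristic would pick Zane, Hana, and Lior for 19, but a cheaper cover exists.
Choose Lior and Hana: together they cover tiling, insulation, painting, plumbing, framing — every task.
Total fee: 10 + 6 = 16.
No cover costs less than 16.

16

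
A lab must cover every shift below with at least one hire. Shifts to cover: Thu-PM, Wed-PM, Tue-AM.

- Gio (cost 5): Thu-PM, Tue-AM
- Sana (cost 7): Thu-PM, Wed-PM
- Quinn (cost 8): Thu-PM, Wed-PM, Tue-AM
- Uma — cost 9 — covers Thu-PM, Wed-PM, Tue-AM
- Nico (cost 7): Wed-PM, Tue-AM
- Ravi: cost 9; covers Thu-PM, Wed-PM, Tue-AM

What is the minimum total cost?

8

This is an integer covering problem.
The greedy cost-per-new-shift heuristic would pick Gio and Sana for 12, but a cheaper cover exists.
Quinn alone covers Thu-PM, Wed-PM, Tue-AM — every shift.
Total cost: 8.
No cover costs less than 8.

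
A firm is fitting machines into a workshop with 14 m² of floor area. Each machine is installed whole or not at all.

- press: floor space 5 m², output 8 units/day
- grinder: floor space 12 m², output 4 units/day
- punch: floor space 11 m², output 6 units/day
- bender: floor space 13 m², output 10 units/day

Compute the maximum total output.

10

Take bender: floor space 13 ≤ 14, output 10.
No other feasible combination does better.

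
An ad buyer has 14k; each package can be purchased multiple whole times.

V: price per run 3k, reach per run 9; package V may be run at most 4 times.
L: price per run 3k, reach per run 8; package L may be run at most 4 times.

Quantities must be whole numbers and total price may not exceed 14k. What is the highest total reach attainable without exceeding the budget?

This is a bounded integer knapsack.
4×V: price 12 ≤ 14, reach 4·9 = 36.
3×V and 1×L: price 12 ≤ 14, reach 3·9 + 1·8 = 35.
Best is 36.

36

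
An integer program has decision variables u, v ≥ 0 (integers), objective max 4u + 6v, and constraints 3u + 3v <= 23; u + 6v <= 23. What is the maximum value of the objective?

34

Relaxing integrality, the LP optimum is 36.80 at (u,v) = (4.6, 3.07), which is not an integer point.
(u,v)=(4,3): 3·4+3·3=21≤23, 1·4+6·3=22≤23, objective 34.
(u,v)=(5,2): 3·5+3·2=21≤23, 1·5+6·2=17≤23, objective 32.
(u,v)=(3,3): 3·3+3·3=18≤23, 1·3+6·3=21≤23, objective 30.
(u,v)=(4,2): 3·4+3·2=18≤23, 1·4+6·2=16≤23, objective 28.
The best lattice point is (4,3), giving 34.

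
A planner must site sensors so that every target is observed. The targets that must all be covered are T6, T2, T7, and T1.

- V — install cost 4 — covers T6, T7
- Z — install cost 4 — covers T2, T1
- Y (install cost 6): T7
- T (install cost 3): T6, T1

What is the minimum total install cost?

This is a weighted set-cover instance.
The greedy cost-per-new-target heuristic would pick T, V, and Z for 11, but a cheaper cover exists.
Choose V and Z: together they cover T6, T2, T7, T1 — every target.
Total install cost: 4 + 4 = 8.
No cover costs less than 8.

8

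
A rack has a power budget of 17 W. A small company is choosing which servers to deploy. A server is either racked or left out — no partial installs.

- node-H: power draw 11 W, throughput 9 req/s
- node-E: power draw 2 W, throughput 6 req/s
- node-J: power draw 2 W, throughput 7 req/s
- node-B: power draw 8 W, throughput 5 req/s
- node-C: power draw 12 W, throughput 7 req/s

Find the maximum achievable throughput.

Take node-H, node-E, and node-J: power draw 11 + 2 + 2 = 15 ≤ 17, throughput 9 + 6 + 7 = 22.
No other feasible combination does better.

22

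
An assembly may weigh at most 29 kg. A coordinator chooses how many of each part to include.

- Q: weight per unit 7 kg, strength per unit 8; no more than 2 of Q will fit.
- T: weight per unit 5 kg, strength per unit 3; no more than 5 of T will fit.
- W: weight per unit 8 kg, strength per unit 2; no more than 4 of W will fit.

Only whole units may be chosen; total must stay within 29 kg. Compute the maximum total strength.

Q has the best ratio (8/7); taking only Q gives at most 2×8 = 16 (stopped by the supply cap of 2).
Mixing does better — 2×Q and 3×T: weight 29 ≤ 29, strength 2·8 + 3·3 = 25.

25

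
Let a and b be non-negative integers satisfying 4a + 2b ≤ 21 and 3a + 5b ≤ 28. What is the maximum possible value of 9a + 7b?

50

The continuous relaxation peaks at (3.5, 3.5) with value 56.00; rounding to a feasible lattice point costs some objective.
(a,b)=(4,2): 4·4+2·2=20≤21, 3·4+5·2=22≤28, objective 50.
(a,b)=(3,3): 4·3+2·3=18≤21, 3·3+5·3=24≤28, objective 48.
(a,b)=(2,4): 4·2+2·4=16≤21, 3·2+5·4=26≤28, objective 46.
(a,b)=(4,1): 4·4+2·1=18≤21, 3·4+5·1=17≤28, objective 43.
No feasible integer point exceeds 50.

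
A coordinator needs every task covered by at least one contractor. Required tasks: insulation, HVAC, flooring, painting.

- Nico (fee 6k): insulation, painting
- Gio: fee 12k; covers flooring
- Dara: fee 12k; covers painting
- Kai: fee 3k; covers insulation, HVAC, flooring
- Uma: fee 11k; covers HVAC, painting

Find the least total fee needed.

Choose Nico and Kai: together they cover insulation, HVAC, flooring, painting — every task.
Total fee: 6 + 3 = 9.

9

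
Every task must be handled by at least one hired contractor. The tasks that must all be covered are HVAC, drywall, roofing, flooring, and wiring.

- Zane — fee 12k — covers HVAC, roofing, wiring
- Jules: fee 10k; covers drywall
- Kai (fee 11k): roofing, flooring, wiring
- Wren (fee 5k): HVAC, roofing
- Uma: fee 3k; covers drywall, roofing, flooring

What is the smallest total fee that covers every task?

The greedy cost-per-new-task heuristic would pick Uma, Wren, and Kai for 19, but a cheaper cover exists.
Choose Zane and Uma: together they cover HVAC, drywall, roofing, flooring, wiring — every task.
Total fee: 12 + 3 = 15.
No cover costs less than 15.

15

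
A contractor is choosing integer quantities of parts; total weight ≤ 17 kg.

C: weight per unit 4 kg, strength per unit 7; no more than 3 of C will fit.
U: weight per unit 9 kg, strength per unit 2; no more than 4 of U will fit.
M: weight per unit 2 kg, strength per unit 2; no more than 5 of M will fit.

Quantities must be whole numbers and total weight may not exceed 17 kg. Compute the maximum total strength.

25

This is a bounded integer knapsack.
3×C and 2×M: weight 16 ≤ 17, strength 3·7 + 2·2 = 25.
3×C and 1×M: weight 14 ≤ 17, strength 3·7 + 1·2 = 23.
Best is 25.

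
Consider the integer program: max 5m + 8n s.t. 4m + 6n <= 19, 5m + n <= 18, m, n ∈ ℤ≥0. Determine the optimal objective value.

24

The continuous relaxation peaks at (0, 3.17) with value 25.33; rounding to a feasible lattice point costs some objective.
(m,n)=(0,3): 4·0+6·3=18≤19, 5·0+1·3=3≤18, objective 24.
(m,n)=(1,2): 4·1+6·2=16≤19, 5·1+1·2=7≤18, objective 21.
(m,n)=(0,2): 4·0+6·2=12≤19, 5·0+1·2=2≤18, objective 16.
No feasible integer point exceeds 24.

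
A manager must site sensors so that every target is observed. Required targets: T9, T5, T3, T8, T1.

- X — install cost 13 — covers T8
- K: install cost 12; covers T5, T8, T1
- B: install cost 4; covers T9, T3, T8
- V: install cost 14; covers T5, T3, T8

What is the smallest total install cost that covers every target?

Choose K and B: together they cover T9, T5, T3, T8, T1 — every target.
Total install cost: 12 + 4 = 16.
No cover costs less than 16.

16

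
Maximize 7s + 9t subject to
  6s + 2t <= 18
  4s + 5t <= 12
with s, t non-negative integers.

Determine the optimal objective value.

21

Relaxing integrality, the LP optimum is 21.60 at (s,t) = (0, 2.4), which is not an integer point.
(s,t)=(3,0) is feasible, giving 21.
(s,t)=(0,2) is feasible, giving 18.
(s,t)=(1,1) is feasible, giving 16.
No feasible integer point exceeds 21.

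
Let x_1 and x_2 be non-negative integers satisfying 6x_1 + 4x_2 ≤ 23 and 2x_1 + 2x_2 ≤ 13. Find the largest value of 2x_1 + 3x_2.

15

Relaxing integrality, the LP optimum is 17.25 at (x_1,x_2) = (0, 5.75), which is not an integer point.
(x_1,x_2)=(0,5): 6·0+4·5=20≤23, 2·0+2·5=10≤13, objective 15.
(x_1,x_2)=(1,4): 6·1+4·4=22≤23, 2·1+2·4=10≤13, objective 14.
(x_1,x_2)=(0,4): 6·0+4·4=16≤23, 2·0+2·4=8≤13, objective 12.
No feasible integer point exceeds 15.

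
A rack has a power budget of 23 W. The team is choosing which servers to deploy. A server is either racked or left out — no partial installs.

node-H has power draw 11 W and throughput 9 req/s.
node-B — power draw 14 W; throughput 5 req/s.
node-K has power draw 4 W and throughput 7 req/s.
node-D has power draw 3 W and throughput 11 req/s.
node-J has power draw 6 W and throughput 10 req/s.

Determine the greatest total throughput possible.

30

Allowing fractional choices, the relaxed optimum would be about 36.2, but servers are indivisible.
node-H + node-D + node-J: power draw 11 + 3 + 6 = 20 ≤ 23, throughput 9 + 11 + 10 = 30.
node-K + node-D + node-J: power draw 4 + 3 + 6 = 13 ≤ 23, throughput 7 + 11 + 10 = 28.
Best is node-H, node-D, and node-J with total throughput 30.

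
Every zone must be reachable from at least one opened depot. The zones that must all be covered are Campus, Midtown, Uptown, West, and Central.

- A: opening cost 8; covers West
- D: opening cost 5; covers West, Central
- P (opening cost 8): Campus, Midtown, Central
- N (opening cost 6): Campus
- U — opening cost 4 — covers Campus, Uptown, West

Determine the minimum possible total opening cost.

12

This is a weighted set-cover instance.
Choose P and U: together they cover Campus, Midtown, Uptown, West, Central — every zone.
Total opening cost: 8 + 4 = 12.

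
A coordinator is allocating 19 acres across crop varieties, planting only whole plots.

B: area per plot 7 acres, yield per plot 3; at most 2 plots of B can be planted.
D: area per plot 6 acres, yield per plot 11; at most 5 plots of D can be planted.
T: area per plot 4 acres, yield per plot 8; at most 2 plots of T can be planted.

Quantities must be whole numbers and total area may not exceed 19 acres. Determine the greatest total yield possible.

33

T has the best ratio (8/4); taking only T gives at most 2×8 = 16 (stopped by the supply cap of 2).
Mixing does better — 3×D: area 18 ≤ 19, yield 3·11 = 33.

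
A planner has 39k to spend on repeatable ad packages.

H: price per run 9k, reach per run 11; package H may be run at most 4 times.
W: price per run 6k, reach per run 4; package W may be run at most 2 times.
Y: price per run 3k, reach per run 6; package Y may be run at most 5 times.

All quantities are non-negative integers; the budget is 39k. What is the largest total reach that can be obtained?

2×H, 1×W, and 5×Y: price 39 ≤ 39, reach 2·11 + 1·4 + 5·6 = 56.
3×H and 4×Y: price 39 ≤ 39, reach 3·11 + 4·6 = 57.
Best is 57.

57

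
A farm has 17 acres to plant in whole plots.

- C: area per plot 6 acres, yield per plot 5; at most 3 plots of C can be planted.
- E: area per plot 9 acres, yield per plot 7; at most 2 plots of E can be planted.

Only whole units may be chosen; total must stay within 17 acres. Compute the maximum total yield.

12

Take 1×C and 1×E: area 15 ≤ 17, yield 1·5 + 1·7 = 12.
No other integer combination yields more.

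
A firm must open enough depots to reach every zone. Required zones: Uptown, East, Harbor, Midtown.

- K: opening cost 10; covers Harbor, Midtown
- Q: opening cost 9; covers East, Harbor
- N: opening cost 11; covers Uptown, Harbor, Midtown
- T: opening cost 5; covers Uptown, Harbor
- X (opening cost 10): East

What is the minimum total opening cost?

20

This is a weighted set-cover instance.
The greedy cost-per-new-zone heuristic would pick T, Q, and K for 24, but a cheaper cover exists.
Choose Q and N: together they cover Uptown, East, Harbor, Midtown — every zone.
Total opening cost: 9 + 11 = 20.
No cover costs less than 20.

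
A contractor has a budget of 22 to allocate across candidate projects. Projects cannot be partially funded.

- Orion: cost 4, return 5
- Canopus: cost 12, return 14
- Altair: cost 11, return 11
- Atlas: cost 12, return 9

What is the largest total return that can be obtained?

19

Orion + Canopus: cost 4 + 12 = 16 ≤ 22, return 5 + 14 = 19.
Canopus: cost 12 ≤ 22, return 14.
Orion + Altair: cost 4 + 11 = 15 ≤ 22, return 5 + 11 = 16.
Best is Orion and Canopus with total return 19.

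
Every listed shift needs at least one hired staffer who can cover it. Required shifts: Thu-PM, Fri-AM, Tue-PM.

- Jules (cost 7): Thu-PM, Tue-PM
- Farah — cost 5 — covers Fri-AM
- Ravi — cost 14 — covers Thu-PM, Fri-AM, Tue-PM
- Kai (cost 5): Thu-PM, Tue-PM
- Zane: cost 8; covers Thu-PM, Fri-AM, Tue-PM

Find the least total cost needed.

8

Zane alone covers Thu-PM, Fri-AM, Tue-PM — every shift.
Total cost: 8.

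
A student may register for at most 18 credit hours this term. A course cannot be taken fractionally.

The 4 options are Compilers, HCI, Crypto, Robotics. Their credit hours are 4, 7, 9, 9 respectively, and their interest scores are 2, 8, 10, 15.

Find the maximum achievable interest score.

25

This is an integer program with binary decision variables.
Allowing fractional choices, the relaxed optimum would be about 25.2, but courses are indivisible.
Crypto + Robotics: credit hours 9 + 9 = 18 ≤ 18, interest score 10 + 15 = 25.
HCI + Robotics: credit hours 7 + 9 = 16 ≤ 18, interest score 8 + 15 = 23.
HCI + Crypto: credit hours 7 + 9 = 16 ≤ 18, interest score 8 + 10 = 18.
Best is Crypto and Robotics with total interest score 25.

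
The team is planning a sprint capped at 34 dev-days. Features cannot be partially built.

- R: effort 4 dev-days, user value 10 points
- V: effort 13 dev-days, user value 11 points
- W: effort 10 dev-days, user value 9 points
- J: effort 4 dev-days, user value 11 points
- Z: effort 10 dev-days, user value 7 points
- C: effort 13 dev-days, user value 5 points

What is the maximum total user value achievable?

41

R + V + W + J: effort 4 + 13 + 10 + 4 = 31 ≤ 34, user value 10 + 11 + 9 + 11 = 41.
R + V + J + Z: effort 4 + 13 + 4 + 10 = 31 ≤ 34, user value 10 + 11 + 11 + 7 = 39.
Best is R, V, W, and J with total user value 41.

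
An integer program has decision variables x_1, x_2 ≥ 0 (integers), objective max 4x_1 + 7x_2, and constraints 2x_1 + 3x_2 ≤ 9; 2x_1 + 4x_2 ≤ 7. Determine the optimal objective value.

(x_1,x_2)=(3,0) is feasible, giving 12.
(x_1,x_2)=(2,0) is feasible, giving 8.
Maximum is 12 at (x_1,x_2)=(3,0).

12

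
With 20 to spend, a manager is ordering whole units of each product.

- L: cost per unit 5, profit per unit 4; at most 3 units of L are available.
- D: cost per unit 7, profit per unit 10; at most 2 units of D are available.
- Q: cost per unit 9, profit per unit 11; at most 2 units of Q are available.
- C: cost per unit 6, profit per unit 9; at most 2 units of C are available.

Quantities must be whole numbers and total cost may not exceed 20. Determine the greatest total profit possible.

This is a bounded integer knapsack.
1×D and 2×C: cost 19 ≤ 20, profit 1·10 + 2·9 = 28.
2×D and 1×C: cost 20 ≤ 20, profit 2·10 + 1·9 = 29.
Best is 29.

29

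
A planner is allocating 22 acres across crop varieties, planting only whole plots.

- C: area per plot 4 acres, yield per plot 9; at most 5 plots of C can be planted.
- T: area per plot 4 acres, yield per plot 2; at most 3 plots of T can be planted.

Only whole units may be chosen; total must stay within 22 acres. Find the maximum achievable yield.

45

This is a bounded integer knapsack.
5×C: area 20 ≤ 22, yield 5·9 = 45.
4×C and 1×T: area 20 ≤ 22, yield 4·9 + 1·2 = 38.
Best is 45.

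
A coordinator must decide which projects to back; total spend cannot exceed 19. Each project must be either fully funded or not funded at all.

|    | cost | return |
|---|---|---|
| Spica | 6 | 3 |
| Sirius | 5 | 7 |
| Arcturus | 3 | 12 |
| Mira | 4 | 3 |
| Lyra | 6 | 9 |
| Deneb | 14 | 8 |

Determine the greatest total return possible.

31

Spica + Arcturus + Mira + Lyra: cost 6 + 3 + 4 + 6 = 19 ≤ 19, return 3 + 12 + 3 + 9 = 27.
Sirius + Arcturus + Mira + Lyra: cost 5 + 3 + 4 + 6 = 18 ≤ 19, return 7 + 12 + 3 + 9 = 31.
Sirius + Arcturus + Lyra: cost 5 + 3 + 6 = 14 ≤ 19, return 7 + 12 + 9 = 28.
Best is Sirius, Arcturus, Mira, and Lyra with total return 31.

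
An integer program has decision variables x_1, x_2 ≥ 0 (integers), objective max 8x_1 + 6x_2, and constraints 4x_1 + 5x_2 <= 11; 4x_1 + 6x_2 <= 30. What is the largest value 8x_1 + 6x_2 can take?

16

(x_1,x_2)=(2,0) is feasible, giving 16.
(x_1,x_2)=(1,1) is feasible, giving 14.
(x_1,x_2)=(1,0) is feasible, giving 8.
No feasible integer point exceeds 16.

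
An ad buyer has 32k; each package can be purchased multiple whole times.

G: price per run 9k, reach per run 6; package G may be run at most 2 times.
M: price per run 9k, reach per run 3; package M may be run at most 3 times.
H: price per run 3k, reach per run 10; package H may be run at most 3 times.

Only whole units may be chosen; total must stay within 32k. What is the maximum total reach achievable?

42

This is a bounded integer knapsack.
H has the best ratio (10/3); taking only H gives at most 3×10 = 30 (stopped by the supply cap of 3).
Mixing does better — 2×G and 3×H: price 27 ≤ 32, reach 2·6 + 3·10 = 42.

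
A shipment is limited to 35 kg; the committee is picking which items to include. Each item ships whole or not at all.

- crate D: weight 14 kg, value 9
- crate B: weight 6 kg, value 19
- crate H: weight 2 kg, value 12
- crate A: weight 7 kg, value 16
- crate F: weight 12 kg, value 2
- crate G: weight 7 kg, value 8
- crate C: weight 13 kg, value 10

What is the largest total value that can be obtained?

crate B + crate H + crate A + crate G + crate C: weight 6 + 2 + 7 + 7 + 13 = 35 ≤ 35, value 19 + 12 + 16 + 8 + 10 = 65.
crate B + crate H + crate A + crate F + crate G: weight 6 + 2 + 7 + 12 + 7 = 34 ≤ 35, value 19 + 12 + 16 + 2 + 8 = 57.
crate B + crate H + crate A + crate C: weight 6 + 2 + 7 + 13 = 28 ≤ 35, value 19 + 12 + 16 + 10 = 57.
Best is crate B, crate H, crate A, crate G, and crate C with total value 65.

65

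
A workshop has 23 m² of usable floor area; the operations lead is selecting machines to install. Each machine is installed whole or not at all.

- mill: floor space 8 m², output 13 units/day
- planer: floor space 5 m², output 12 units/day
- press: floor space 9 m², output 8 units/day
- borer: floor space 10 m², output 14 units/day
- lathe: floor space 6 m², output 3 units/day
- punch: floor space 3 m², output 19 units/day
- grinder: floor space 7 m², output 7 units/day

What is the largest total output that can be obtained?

51

Allowing fractional choices, the relaxed optimum would be about 53.8, but machines are indivisible.
mill + borer + punch: floor space 8 + 10 + 3 = 21 ≤ 23, output 13 + 14 + 19 = 46.
mill + planer + lathe + punch: floor space 8 + 5 + 6 + 3 = 22 ≤ 23, output 13 + 12 + 3 + 19 = 47.
mill + planer + punch + grinder: floor space 8 + 5 + 3 + 7 = 23 ≤ 23, output 13 + 12 + 19 + 7 = 51.
Best is mill, planer, punch, and grinder with total output 51.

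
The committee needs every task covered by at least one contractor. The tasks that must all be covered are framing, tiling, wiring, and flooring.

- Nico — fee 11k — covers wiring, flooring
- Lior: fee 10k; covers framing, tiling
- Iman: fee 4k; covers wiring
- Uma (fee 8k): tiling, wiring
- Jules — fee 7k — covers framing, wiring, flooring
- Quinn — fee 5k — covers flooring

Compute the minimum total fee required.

15

Choose Uma and Jules: together they cover framing, tiling, wiring, flooring — every task.
Total fee: 8 + 7 = 15.
No cover costs less than 15.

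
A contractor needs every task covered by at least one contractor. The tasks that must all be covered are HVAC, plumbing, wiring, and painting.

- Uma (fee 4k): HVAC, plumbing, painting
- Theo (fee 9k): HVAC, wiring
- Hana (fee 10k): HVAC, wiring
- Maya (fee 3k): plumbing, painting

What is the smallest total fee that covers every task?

This is an integer covering problem.
The greedy cost-per-new-task heuristic would pick Uma and Theo for 13, but a cheaper cover exists.
Choose Theo and Maya: together they cover HVAC, plumbing, wiring, painting — every task.
Total fee: 9 + 3 = 12.
No cover costs less than 12.

12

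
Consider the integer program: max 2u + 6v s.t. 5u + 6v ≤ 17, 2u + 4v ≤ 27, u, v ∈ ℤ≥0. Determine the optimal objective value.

14

(u,v)=(1,2): 5·1+6·2=17≤17, 2·1+4·2=10≤27, objective 14.
(u,v)=(0,2): 5·0+6·2=12≤17, 2·0+4·2=8≤27, objective 12.
The best lattice point is (1,2), giving 14.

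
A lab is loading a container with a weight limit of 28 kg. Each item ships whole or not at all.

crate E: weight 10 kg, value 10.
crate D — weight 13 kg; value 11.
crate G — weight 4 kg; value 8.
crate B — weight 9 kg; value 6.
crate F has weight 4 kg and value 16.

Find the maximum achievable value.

crate E + crate D + crate F: weight 10 + 13 + 4 = 27 ≤ 28, value 10 + 11 + 16 = 37.
crate D + crate G + crate F: weight 13 + 4 + 4 = 21 ≤ 28, value 11 + 8 + 16 = 35.
crate E + crate G + crate B + crate F: weight 10 + 4 + 9 + 4 = 27 ≤ 28, value 10 + 8 + 6 + 16 = 40.
Best is crate E, crate G, crate B, and crate F with total value 40.

40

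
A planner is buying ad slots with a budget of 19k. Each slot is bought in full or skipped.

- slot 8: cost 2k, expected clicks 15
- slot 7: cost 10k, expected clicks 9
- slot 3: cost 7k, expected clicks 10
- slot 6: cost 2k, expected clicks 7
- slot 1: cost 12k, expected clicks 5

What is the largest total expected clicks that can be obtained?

34

Allowing fractional choices, the relaxed optimum would be about 39.2, but ad slots are indivisible.
slot 8 + slot 7 + slot 3: cost 2 + 10 + 7 = 19 ≤ 19, expected clicks 15 + 9 + 10 = 34.
slot 8 + slot 3 + slot 6: cost 2 + 7 + 2 = 11 ≤ 19, expected clicks 15 + 10 + 7 = 32.
Best is slot 8, slot 7, and slot 3 with total expected clicks 34.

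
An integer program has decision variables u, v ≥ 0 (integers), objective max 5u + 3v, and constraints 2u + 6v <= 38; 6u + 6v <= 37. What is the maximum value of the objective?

30

(u,v)=(6,0): 2·6+6·0=12≤38, 6·6+6·0=36≤37, objective 30.
(u,v)=(5,1): 2·5+6·1=16≤38, 6·5+6·1=36≤37, objective 28.
(u,v)=(5,0): 2·5+6·0=10≤38, 6·5+6·0=30≤37, objective 25.
No feasible integer point exceeds 30.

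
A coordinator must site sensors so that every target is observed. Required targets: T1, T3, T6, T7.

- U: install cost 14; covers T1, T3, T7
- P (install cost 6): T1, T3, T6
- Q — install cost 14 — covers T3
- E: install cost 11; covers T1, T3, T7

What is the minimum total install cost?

17

Choose P and E: together they cover T1, T3, T6, T7 — every target.
Total install cost: 6 + 11 = 17.
No cover costs less than 17.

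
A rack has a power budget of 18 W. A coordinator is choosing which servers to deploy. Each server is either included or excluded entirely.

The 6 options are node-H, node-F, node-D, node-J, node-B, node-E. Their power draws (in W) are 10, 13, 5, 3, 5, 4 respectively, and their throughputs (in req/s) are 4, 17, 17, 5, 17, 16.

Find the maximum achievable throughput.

55

node-D + node-B + node-E: power draw 5 + 5 + 4 = 14 ≤ 18, throughput 17 + 17 + 16 = 50.
node-D + node-J + node-B + node-E: power draw 5 + 3 + 5 + 4 = 17 ≤ 18, throughput 17 + 5 + 17 + 16 = 55.
Best is node-D, node-J, node-B, and node-E with total throughput 55.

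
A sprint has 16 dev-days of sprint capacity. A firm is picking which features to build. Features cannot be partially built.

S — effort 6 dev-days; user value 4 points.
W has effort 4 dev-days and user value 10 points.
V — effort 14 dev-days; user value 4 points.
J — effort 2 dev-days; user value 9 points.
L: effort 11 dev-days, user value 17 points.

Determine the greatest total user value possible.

27

Allowing fractional choices, the relaxed optimum would be about 34.5, but features are indivisible.
W + L: effort 4 + 11 = 15 ≤ 16, user value 10 + 17 = 27.
J + L: effort 2 + 11 = 13 ≤ 16, user value 9 + 17 = 26.
S + W + J: effort 6 + 4 + 2 = 12 ≤ 16, user value 4 + 10 + 9 = 23.
Best is W and L with total user value 27.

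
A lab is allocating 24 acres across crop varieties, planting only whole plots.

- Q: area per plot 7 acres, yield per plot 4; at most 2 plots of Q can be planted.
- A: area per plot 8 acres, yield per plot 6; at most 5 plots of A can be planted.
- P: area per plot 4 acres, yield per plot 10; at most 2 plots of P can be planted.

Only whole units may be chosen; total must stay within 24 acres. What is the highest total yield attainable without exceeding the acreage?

32

P has the best ratio (10/4); taking only P gives at most 2×10 = 20 (stopped by the supply cap of 2).
Mixing does better — 2×A and 2×P: area 24 ≤ 24, yield 2·6 + 2·10 = 32.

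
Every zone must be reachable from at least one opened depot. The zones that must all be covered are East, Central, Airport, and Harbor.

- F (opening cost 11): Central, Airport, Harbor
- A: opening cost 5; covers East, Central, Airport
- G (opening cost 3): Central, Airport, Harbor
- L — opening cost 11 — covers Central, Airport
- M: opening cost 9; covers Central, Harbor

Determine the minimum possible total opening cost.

8

This is an integer covering problem.
Choose A and G: together they cover East, Central, Airport, Harbor — every zone.
Total opening cost: 5 + 3 = 8.
No cover costs less than 8.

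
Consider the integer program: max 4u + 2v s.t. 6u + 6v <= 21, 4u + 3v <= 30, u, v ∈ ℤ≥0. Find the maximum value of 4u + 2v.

Relaxing integrality, the LP optimum is 14.00 at (u,v) = (3.5, 0), which is not an integer point.
(u,v)=(3,0): 6·3+6·0=18≤21, 4·3+3·0=12≤30, objective 12.
(u,v)=(2,1): 6·2+6·1=18≤21, 4·2+3·1=11≤30, objective 10.
(u,v)=(2,0): 6·2+6·0=12≤21, 4·2+3·0=8≤30, objective 8.
No feasible integer point exceeds 12.

12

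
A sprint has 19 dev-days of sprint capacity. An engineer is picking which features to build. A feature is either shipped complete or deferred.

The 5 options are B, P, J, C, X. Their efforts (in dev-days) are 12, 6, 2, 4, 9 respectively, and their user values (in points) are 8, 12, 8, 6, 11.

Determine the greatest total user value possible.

31

P + J + C: effort 6 + 2 + 4 = 12 ≤ 19, user value 12 + 8 + 6 = 26.
P + C + X: effort 6 + 4 + 9 = 19 ≤ 19, user value 12 + 6 + 11 = 29.
P + J + X: effort 6 + 2 + 9 = 17 ≤ 19, user value 12 + 8 + 11 = 31.
Best is P, J, and X with total user value 31.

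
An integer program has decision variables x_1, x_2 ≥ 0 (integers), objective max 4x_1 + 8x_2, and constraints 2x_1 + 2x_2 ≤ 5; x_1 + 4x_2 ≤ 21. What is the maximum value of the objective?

(x_1,x_2)=(0,2): 2·0+2·2=4≤5, 1·0+4·2=8≤21, objective 16.
(x_1,x_2)=(1,1): 2·1+2·1=4≤5, 1·1+4·1=5≤21, objective 12.
(x_1,x_2)=(0,1): 2·0+2·1=2≤5, 1·0+4·1=4≤21, objective 8.
The best lattice point is (0,2), giving 16.

16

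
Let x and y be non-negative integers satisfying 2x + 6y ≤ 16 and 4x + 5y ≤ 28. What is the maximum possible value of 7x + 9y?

The continuous relaxation peaks at (6.29, 0.571) with value 49.14; rounding to a feasible lattice point costs some objective.
(x,y)=(7,0): 2·7+6·0=14≤16, 4·7+5·0=28≤28, objective 49.
(x,y)=(5,1): 2·5+6·1=16≤16, 4·5+5·1=25≤28, objective 44.
Maximum is 49 at (x,y)=(7,0).

49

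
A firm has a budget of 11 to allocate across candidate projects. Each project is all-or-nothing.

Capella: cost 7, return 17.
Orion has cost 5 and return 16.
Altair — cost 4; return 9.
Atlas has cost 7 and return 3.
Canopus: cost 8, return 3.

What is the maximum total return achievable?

26

Treat it as a binary knapsack problem.
Take Capella and Altair: cost 7 + 4 = 11 ≤ 11, return 17 + 9 = 26.
No other feasible combination does better.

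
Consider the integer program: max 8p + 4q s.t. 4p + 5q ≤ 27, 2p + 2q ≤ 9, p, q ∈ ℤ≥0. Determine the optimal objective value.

32

Relaxing integrality, the LP optimum is 36.00 at (p,q) = (4.5, 0), which is not an integer point.
(p,q)=(4,0): 4·4+5·0=16≤27, 2·4+2·0=8≤9, objective 32.
(p,q)=(3,1): 4·3+5·1=17≤27, 2·3+2·1=8≤9, objective 28.
Maximum is 32 at (p,q)=(4,0).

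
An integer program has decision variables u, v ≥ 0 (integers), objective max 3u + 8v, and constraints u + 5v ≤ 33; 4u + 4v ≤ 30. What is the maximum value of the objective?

(u,v)=(1,6): 1·1+5·6=31≤33, 4·1+4·6=28≤30, objective 51.
(u,v)=(0,6): 1·0+5·6=30≤33, 4·0+4·6=24≤30, objective 48.
(u,v)=(2,5): 1·2+5·5=27≤33, 4·2+4·5=28≤30, objective 46.
Maximum is 51 at (u,v)=(1,6).

51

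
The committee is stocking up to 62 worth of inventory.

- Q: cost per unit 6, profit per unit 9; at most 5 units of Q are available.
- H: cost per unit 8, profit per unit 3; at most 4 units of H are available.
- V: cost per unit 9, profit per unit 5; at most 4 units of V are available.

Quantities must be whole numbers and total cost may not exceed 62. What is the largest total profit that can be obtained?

60

Q has the best ratio (9/6); taking only Q gives at most 5×9 = 45 (stopped by the supply cap of 5).
Mixing does better — 5×Q and 3×V: cost 57 ≤ 62, profit 5·9 + 3·5 = 60.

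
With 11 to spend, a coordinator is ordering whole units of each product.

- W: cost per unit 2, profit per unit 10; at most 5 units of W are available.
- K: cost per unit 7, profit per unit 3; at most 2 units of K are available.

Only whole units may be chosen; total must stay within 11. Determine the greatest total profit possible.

50

W has the best ratio (10/2); taking only W gives at most 5×10 = 50 (stopped by the cost limit).
Optimal: 5×W: cost 10 ≤ 11, profit 5·10 = 50.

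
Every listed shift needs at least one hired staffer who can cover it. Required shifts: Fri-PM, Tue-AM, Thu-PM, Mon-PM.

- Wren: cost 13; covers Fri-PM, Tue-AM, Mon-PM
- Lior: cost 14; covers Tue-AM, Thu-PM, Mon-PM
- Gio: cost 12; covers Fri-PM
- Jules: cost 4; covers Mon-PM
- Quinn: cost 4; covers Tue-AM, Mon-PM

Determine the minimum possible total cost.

The greedy cost-per-new-shift heuristic would pick Quinn, Gio, and Lior for 30, but a cheaper cover exists.
Choose Lior and Gio: together they cover Fri-PM, Tue-AM, Thu-PM, Mon-PM — every shift.
Total cost: 14 + 12 = 26.
No cover costs less than 26.

26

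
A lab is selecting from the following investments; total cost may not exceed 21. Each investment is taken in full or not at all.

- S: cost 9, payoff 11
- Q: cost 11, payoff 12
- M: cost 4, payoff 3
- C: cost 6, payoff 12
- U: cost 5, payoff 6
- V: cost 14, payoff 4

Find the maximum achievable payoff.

Allowing fractional choices, the relaxed optimum would be about 30.1, but investments are indivisible.
S + C + U: cost 9 + 6 + 5 = 20 ≤ 21, payoff 11 + 12 + 6 = 29.
Q + M + C: cost 11 + 4 + 6 = 21 ≤ 21, payoff 12 + 3 + 12 = 27.
S + M + C: cost 9 + 4 + 6 = 19 ≤ 21, payoff 11 + 3 + 12 = 26.
Best is S, C, and U with total payoff 29.

29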